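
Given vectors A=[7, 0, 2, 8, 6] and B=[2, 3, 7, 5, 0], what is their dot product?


Dot product = sum of element-wise products
A[0]*B[0] = 7*2 = 14
A[1]*B[1] = 0*3 = 0
A[2]*B[2] = 2*7 = 14
A[3]*B[3] = 8*5 = 40
A[4]*B[4] = 6*0 = 0
Sum = 14 + 0 + 14 + 40 + 0 = 68

68


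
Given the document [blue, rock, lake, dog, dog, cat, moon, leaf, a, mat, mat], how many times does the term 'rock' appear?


Document has 11 words
Scanning for 'rock':
Found at positions: [1]
Count = 1

1


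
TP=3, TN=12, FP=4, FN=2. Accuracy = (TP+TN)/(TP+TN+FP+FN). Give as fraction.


Accuracy = (TP + TN) / (TP + TN + FP + FN)
TP + TN = 3 + 12 = 15
Total = 3 + 12 + 4 + 2 = 21
Accuracy = 15 / 21 = 5/7

5/7


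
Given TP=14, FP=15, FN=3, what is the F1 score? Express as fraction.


F1 = 2 * P * R / (P + R)
P = TP/(TP+FP) = 14/29 = 14/29
R = TP/(TP+FN) = 14/17 = 14/17
2 * P * R = 2 * 14/29 * 14/17 = 392/493
P + R = 14/29 + 14/17 = 644/493
F1 = 392/493 / 644/493 = 14/23

14/23


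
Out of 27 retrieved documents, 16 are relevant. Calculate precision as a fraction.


Precision = relevant_retrieved / total_retrieved
= 16 / 27
= 16 / (16 + 11)
= 16/27

16/27


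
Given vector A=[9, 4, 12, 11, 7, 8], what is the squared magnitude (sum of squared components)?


|A|^2 = sum of squared components
A[0]^2 = 9^2 = 81
A[1]^2 = 4^2 = 16
A[2]^2 = 12^2 = 144
A[3]^2 = 11^2 = 121
A[4]^2 = 7^2 = 49
A[5]^2 = 8^2 = 64
Sum = 81 + 16 + 144 + 121 + 49 + 64 = 475

475


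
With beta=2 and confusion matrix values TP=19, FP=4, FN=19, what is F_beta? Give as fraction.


P = TP/(TP+FP) = 19/23 = 19/23
R = TP/(TP+FN) = 19/38 = 1/2
beta^2 = 2^2 = 4
(1 + beta^2) = 5
Numerator = (1+beta^2)*P*R = 95/46
Denominator = beta^2*P + R = 76/23 + 1/2 = 175/46
F_beta = 19/35

19/35


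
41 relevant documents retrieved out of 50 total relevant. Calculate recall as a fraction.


Recall = retrieved_relevant / total_relevant
= 41 / 50
= 41 / (41 + 9)
= 41/50

41/50


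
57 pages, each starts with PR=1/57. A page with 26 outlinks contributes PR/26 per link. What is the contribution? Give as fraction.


Initial PR = 1/57 = 1/57
Outlinks = 26
Contribution per link = PR / outlinks
= 1/57 / 26
= 1/1482

1/1482


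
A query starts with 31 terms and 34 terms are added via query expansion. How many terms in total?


Original terms: 31
Expansion terms: 34
Total = 31 + 34 = 65

65


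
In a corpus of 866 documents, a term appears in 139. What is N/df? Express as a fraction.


IDF ratio = N / df
= 866 / 139
= 866/139

866/139


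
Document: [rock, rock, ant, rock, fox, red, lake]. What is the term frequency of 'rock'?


Document has 7 words
Scanning for 'rock':
Found at positions: [0, 1, 3]
Count = 3

3


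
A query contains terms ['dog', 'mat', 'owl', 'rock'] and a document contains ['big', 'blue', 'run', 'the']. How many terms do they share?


Query terms: ['dog', 'mat', 'owl', 'rock']
Document terms: ['big', 'blue', 'run', 'the']
Common terms: []
Overlap count = 0

0


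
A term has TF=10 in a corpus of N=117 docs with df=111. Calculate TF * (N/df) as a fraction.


TF * (N/df)
= 10 * (117/111)
= 10 * 39/37
= 390/37

390/37


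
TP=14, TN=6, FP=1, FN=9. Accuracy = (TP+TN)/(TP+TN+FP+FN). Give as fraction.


Accuracy = (TP + TN) / (TP + TN + FP + FN)
TP + TN = 14 + 6 = 20
Total = 14 + 6 + 1 + 9 = 30
Accuracy = 20 / 30 = 2/3

2/3


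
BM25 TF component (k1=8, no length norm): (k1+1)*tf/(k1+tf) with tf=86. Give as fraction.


BM25 TF component = (k1+1)*tf / (k1+tf)
k1 = 8, tf = 86
Numerator = (8+1)*86 = 774
Denominator = 8 + 86 = 94
= 774/94 = 387/47

387/47


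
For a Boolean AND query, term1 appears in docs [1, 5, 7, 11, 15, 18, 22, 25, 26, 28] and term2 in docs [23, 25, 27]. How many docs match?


Boolean AND: find intersection of posting lists
term1 docs: [1, 5, 7, 11, 15, 18, 22, 25, 26, 28]
term2 docs: [23, 25, 27]
Intersection: [25]
|intersection| = 1

1


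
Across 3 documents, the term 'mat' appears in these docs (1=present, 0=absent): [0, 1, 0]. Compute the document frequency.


Checking each document for 'mat':
Doc 1: absent
Doc 2: present
Doc 3: absent
df = sum of presences = 0 + 1 + 0 = 1

1


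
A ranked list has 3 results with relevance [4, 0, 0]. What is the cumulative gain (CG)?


Cumulative Gain = sum of relevance scores
Position 1: rel=4, running sum=4
Position 2: rel=0, running sum=4
Position 3: rel=0, running sum=4
CG = 4

4


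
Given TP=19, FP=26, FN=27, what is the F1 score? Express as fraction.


F1 = 2 * P * R / (P + R)
P = TP/(TP+FP) = 19/45 = 19/45
R = TP/(TP+FN) = 19/46 = 19/46
2 * P * R = 2 * 19/45 * 19/46 = 361/1035
P + R = 19/45 + 19/46 = 1729/2070
F1 = 361/1035 / 1729/2070 = 38/91

38/91


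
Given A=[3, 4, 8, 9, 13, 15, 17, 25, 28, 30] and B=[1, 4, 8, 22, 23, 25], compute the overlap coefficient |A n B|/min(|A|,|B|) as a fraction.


A intersect B = [4, 8, 25]
|A intersect B| = 3
min(|A|, |B|) = min(10, 6) = 6
Overlap = 3 / 6 = 1/2

1/2


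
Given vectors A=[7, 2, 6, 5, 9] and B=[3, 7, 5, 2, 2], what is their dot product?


Dot product = sum of element-wise products
A[0]*B[0] = 7*3 = 21
A[1]*B[1] = 2*7 = 14
A[2]*B[2] = 6*5 = 30
A[3]*B[3] = 5*2 = 10
A[4]*B[4] = 9*2 = 18
Sum = 21 + 14 + 30 + 10 + 18 = 93

93


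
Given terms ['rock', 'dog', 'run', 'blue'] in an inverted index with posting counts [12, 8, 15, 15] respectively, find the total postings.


Summing posting list sizes:
'rock': 12 postings
'dog': 8 postings
'run': 15 postings
'blue': 15 postings
Total = 12 + 8 + 15 + 15 = 50

50


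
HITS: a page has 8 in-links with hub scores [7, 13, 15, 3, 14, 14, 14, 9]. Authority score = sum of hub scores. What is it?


Authority = sum of hub scores of in-linkers
In-link 1: hub score = 7
In-link 2: hub score = 13
In-link 3: hub score = 15
In-link 4: hub score = 3
In-link 5: hub score = 14
In-link 6: hub score = 14
In-link 7: hub score = 14
In-link 8: hub score = 9
Authority = 7 + 13 + 15 + 3 + 14 + 14 + 14 + 9 = 89

89


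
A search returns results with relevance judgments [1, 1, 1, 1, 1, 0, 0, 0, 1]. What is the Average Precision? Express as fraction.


Computing P@k for each relevant position:
Position 1: relevant, P@1 = 1/1 = 1
Position 2: relevant, P@2 = 2/2 = 1
Position 3: relevant, P@3 = 3/3 = 1
Position 4: relevant, P@4 = 4/4 = 1
Position 5: relevant, P@5 = 5/5 = 1
Position 6: not relevant
Position 7: not relevant
Position 8: not relevant
Position 9: relevant, P@9 = 6/9 = 2/3
Sum of P@k = 1 + 1 + 1 + 1 + 1 + 2/3 = 17/3
AP = 17/3 / 6 = 17/18

17/18


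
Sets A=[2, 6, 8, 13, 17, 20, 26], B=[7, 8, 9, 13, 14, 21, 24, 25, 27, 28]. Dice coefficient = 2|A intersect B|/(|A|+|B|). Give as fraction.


A intersect B = [8, 13]
|A intersect B| = 2
|A| = 7, |B| = 10
Dice = 2*2 / (7+10)
= 4 / 17 = 4/17

4/17


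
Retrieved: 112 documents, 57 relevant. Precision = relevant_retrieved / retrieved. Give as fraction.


Precision = relevant_retrieved / total_retrieved
= 57 / 112
= 57 / (57 + 55)
= 57/112

57/112


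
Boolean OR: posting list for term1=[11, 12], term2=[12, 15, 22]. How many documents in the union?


Boolean OR: find union of posting lists
term1 docs: [11, 12]
term2 docs: [12, 15, 22]
Union: [11, 12, 15, 22]
|union| = 4

4


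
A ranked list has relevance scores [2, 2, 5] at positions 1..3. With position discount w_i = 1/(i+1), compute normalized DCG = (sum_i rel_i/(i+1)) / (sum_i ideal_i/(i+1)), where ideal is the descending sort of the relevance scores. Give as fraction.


Position discount weights w_i = 1/(i+1) for i=1..3:
Weights = [1/2, 1/3, 1/4]
Actual relevance: [2, 2, 5]
DCG = 2/2 + 2/3 + 5/4 = 35/12
Ideal relevance (sorted desc): [5, 2, 2]
Ideal DCG = 5/2 + 2/3 + 2/4 = 11/3
nDCG = DCG / ideal_DCG = 35/12 / 11/3 = 35/44

35/44


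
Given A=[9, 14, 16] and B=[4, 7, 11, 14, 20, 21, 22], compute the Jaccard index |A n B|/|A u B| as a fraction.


A intersect B = [14]
|A intersect B| = 1
A union B = [4, 7, 9, 11, 14, 16, 20, 21, 22]
|A union B| = 9
Jaccard = 1/9 = 1/9

1/9


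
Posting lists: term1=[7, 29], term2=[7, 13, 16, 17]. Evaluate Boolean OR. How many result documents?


Boolean OR: find union of posting lists
term1 docs: [7, 29]
term2 docs: [7, 13, 16, 17]
Union: [7, 13, 16, 17, 29]
|union| = 5

5


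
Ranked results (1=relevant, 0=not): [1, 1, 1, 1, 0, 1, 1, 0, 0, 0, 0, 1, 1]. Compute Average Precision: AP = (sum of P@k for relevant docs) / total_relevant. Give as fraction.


Computing P@k for each relevant position:
Position 1: relevant, P@1 = 1/1 = 1
Position 2: relevant, P@2 = 2/2 = 1
Position 3: relevant, P@3 = 3/3 = 1
Position 4: relevant, P@4 = 4/4 = 1
Position 5: not relevant
Position 6: relevant, P@6 = 5/6 = 5/6
Position 7: relevant, P@7 = 6/7 = 6/7
Position 8: not relevant
Position 9: not relevant
Position 10: not relevant
Position 11: not relevant
Position 12: relevant, P@12 = 7/12 = 7/12
Position 13: relevant, P@13 = 8/13 = 8/13
Sum of P@k = 1 + 1 + 1 + 1 + 5/6 + 6/7 + 7/12 + 8/13 = 7523/1092
AP = 7523/1092 / 8 = 7523/8736

7523/8736


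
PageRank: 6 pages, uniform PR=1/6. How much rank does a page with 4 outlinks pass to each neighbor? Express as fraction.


Initial PR = 1/6 = 1/6
Outlinks = 4
Contribution per link = PR / outlinks
= 1/6 / 4
= 1/24

1/24


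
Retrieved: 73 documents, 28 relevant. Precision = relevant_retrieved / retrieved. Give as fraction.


Precision = relevant_retrieved / total_retrieved
= 28 / 73
= 28 / (28 + 45)
= 28/73

28/73


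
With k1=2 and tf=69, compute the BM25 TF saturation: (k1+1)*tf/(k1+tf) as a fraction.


BM25 TF component = (k1+1)*tf / (k1+tf)
k1 = 2, tf = 69
Numerator = (2+1)*69 = 207
Denominator = 2 + 69 = 71
= 207/71 = 207/71

207/71


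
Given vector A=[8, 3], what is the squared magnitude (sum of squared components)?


|A|^2 = sum of squared components
A[0]^2 = 8^2 = 64
A[1]^2 = 3^2 = 9
Sum = 64 + 9 = 73

73


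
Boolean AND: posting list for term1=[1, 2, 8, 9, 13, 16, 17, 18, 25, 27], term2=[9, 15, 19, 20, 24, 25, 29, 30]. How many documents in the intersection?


Boolean AND: find intersection of posting lists
term1 docs: [1, 2, 8, 9, 13, 16, 17, 18, 25, 27]
term2 docs: [9, 15, 19, 20, 24, 25, 29, 30]
Intersection: [9, 25]
|intersection| = 2

2


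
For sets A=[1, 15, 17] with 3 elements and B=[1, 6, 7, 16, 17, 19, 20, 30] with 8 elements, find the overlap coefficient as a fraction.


A intersect B = [1, 17]
|A intersect B| = 2
min(|A|, |B|) = min(3, 8) = 3
Overlap = 2 / 3 = 2/3

2/3


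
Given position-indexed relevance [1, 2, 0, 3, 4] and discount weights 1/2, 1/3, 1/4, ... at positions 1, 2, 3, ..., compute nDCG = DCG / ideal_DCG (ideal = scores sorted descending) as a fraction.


Position discount weights w_i = 1/(i+1) for i=1..5:
Weights = [1/2, 1/3, 1/4, 1/5, 1/6]
Actual relevance: [1, 2, 0, 3, 4]
DCG = 1/2 + 2/3 + 0/4 + 3/5 + 4/6 = 73/30
Ideal relevance (sorted desc): [4, 3, 2, 1, 0]
Ideal DCG = 4/2 + 3/3 + 2/4 + 1/5 + 0/6 = 37/10
nDCG = DCG / ideal_DCG = 73/30 / 37/10 = 73/111

73/111


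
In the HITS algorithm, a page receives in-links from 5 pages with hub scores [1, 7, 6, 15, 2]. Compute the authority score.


Authority = sum of hub scores of in-linkers
In-link 1: hub score = 1
In-link 2: hub score = 7
In-link 3: hub score = 6
In-link 4: hub score = 15
In-link 5: hub score = 2
Authority = 1 + 7 + 6 + 15 + 2 = 31

31


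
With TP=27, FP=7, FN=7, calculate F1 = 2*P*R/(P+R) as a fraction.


F1 = 2 * P * R / (P + R)
P = TP/(TP+FP) = 27/34 = 27/34
R = TP/(TP+FN) = 27/34 = 27/34
2 * P * R = 2 * 27/34 * 27/34 = 729/578
P + R = 27/34 + 27/34 = 27/17
F1 = 729/578 / 27/17 = 27/34

27/34


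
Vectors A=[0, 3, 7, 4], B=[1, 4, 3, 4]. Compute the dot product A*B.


Dot product = sum of element-wise products
A[0]*B[0] = 0*1 = 0
A[1]*B[1] = 3*4 = 12
A[2]*B[2] = 7*3 = 21
A[3]*B[3] = 4*4 = 16
Sum = 0 + 12 + 21 + 16 = 49

49


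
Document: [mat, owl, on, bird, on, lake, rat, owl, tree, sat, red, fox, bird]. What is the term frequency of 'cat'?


Document has 13 words
Scanning for 'cat':
Term not found in document
Count = 0

0


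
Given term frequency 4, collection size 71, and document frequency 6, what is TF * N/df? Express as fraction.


TF * (N/df)
= 4 * (71/6)
= 4 * 71/6
= 142/3

142/3


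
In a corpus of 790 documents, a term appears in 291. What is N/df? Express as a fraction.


IDF ratio = N / df
= 790 / 291
= 790/291

790/291


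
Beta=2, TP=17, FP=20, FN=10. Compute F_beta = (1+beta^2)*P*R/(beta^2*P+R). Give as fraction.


P = TP/(TP+FP) = 17/37 = 17/37
R = TP/(TP+FN) = 17/27 = 17/27
beta^2 = 2^2 = 4
(1 + beta^2) = 5
Numerator = (1+beta^2)*P*R = 1445/999
Denominator = beta^2*P + R = 68/37 + 17/27 = 2465/999
F_beta = 17/29

17/29


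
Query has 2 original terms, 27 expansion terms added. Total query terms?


Original terms: 2
Expansion terms: 27
Total = 2 + 27 = 29

29


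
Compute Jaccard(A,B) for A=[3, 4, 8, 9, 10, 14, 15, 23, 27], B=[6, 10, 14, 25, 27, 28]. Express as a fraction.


A intersect B = [10, 14, 27]
|A intersect B| = 3
A union B = [3, 4, 6, 8, 9, 10, 14, 15, 23, 25, 27, 28]
|A union B| = 12
Jaccard = 3/12 = 1/4

1/4


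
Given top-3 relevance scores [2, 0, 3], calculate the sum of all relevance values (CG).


Cumulative Gain = sum of relevance scores
Position 1: rel=2, running sum=2
Position 2: rel=0, running sum=2
Position 3: rel=3, running sum=5
CG = 5

5


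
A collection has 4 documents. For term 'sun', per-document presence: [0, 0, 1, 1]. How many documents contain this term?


Checking each document for 'sun':
Doc 1: absent
Doc 2: absent
Doc 3: present
Doc 4: present
df = sum of presences = 0 + 0 + 1 + 1 = 2

2


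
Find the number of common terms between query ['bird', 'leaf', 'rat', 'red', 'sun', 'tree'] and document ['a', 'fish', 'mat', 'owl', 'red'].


Query terms: ['bird', 'leaf', 'rat', 'red', 'sun', 'tree']
Document terms: ['a', 'fish', 'mat', 'owl', 'red']
Common terms: ['red']
Overlap count = 1

1


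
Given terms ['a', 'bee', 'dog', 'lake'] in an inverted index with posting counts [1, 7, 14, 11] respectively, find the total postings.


Summing posting list sizes:
'a': 1 postings
'bee': 7 postings
'dog': 14 postings
'lake': 11 postings
Total = 1 + 7 + 14 + 11 = 33

33


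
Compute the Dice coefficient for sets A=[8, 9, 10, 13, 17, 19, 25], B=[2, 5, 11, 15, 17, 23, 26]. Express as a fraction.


A intersect B = [17]
|A intersect B| = 1
|A| = 7, |B| = 7
Dice = 2*1 / (7+7)
= 2 / 14 = 1/7

1/7


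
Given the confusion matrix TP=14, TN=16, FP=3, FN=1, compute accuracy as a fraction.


Accuracy = (TP + TN) / (TP + TN + FP + FN)
TP + TN = 14 + 16 = 30
Total = 14 + 16 + 3 + 1 = 34
Accuracy = 30 / 34 = 15/17

15/17


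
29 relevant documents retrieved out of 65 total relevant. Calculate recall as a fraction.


Recall = retrieved_relevant / total_relevant
= 29 / 65
= 29 / (29 + 36)
= 29/65

29/65


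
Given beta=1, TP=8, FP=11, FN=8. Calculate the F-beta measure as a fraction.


P = TP/(TP+FP) = 8/19 = 8/19
R = TP/(TP+FN) = 8/16 = 1/2
beta^2 = 1^2 = 1
(1 + beta^2) = 2
Numerator = (1+beta^2)*P*R = 8/19
Denominator = beta^2*P + R = 8/19 + 1/2 = 35/38
F_beta = 16/35

16/35


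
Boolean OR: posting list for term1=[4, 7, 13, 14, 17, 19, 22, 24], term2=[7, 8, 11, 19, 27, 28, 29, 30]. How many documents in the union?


Boolean OR: find union of posting lists
term1 docs: [4, 7, 13, 14, 17, 19, 22, 24]
term2 docs: [7, 8, 11, 19, 27, 28, 29, 30]
Union: [4, 7, 8, 11, 13, 14, 17, 19, 22, 24, 27, 28, 29, 30]
|union| = 14

14


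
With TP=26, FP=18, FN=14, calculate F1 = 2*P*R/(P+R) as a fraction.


F1 = 2 * P * R / (P + R)
P = TP/(TP+FP) = 26/44 = 13/22
R = TP/(TP+FN) = 26/40 = 13/20
2 * P * R = 2 * 13/22 * 13/20 = 169/220
P + R = 13/22 + 13/20 = 273/220
F1 = 169/220 / 273/220 = 13/21

13/21


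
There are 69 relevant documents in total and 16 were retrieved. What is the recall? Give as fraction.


Recall = retrieved_relevant / total_relevant
= 16 / 69
= 16 / (16 + 53)
= 16/69

16/69


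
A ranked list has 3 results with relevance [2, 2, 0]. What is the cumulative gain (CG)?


Cumulative Gain = sum of relevance scores
Position 1: rel=2, running sum=2
Position 2: rel=2, running sum=4
Position 3: rel=0, running sum=4
CG = 4

4


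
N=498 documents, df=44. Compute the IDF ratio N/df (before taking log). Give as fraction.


IDF ratio = N / df
= 498 / 44
= 249/22

249/22


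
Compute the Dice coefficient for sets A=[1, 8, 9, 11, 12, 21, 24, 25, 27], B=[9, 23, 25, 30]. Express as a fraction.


A intersect B = [9, 25]
|A intersect B| = 2
|A| = 9, |B| = 4
Dice = 2*2 / (9+4)
= 4 / 13 = 4/13

4/13


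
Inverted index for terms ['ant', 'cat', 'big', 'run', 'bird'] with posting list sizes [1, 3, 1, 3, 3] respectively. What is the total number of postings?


Summing posting list sizes:
'ant': 1 postings
'cat': 3 postings
'big': 1 postings
'run': 3 postings
'bird': 3 postings
Total = 1 + 3 + 1 + 3 + 3 = 11

11


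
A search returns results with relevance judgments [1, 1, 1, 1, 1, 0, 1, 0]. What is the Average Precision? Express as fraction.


Computing P@k for each relevant position:
Position 1: relevant, P@1 = 1/1 = 1
Position 2: relevant, P@2 = 2/2 = 1
Position 3: relevant, P@3 = 3/3 = 1
Position 4: relevant, P@4 = 4/4 = 1
Position 5: relevant, P@5 = 5/5 = 1
Position 6: not relevant
Position 7: relevant, P@7 = 6/7 = 6/7
Position 8: not relevant
Sum of P@k = 1 + 1 + 1 + 1 + 1 + 6/7 = 41/7
AP = 41/7 / 6 = 41/42

41/42


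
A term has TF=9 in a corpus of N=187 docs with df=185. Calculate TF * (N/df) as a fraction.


TF * (N/df)
= 9 * (187/185)
= 9 * 187/185
= 1683/185

1683/185


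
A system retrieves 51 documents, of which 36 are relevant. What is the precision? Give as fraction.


Precision = relevant_retrieved / total_retrieved
= 36 / 51
= 36 / (36 + 15)
= 12/17

12/17


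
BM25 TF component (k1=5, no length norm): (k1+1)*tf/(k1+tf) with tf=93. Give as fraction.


BM25 TF component = (k1+1)*tf / (k1+tf)
k1 = 5, tf = 93
Numerator = (5+1)*93 = 558
Denominator = 5 + 93 = 98
= 558/98 = 279/49

279/49


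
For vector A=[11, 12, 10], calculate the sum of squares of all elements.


|A|^2 = sum of squared components
A[0]^2 = 11^2 = 121
A[1]^2 = 12^2 = 144
A[2]^2 = 10^2 = 100
Sum = 121 + 144 + 100 = 365

365


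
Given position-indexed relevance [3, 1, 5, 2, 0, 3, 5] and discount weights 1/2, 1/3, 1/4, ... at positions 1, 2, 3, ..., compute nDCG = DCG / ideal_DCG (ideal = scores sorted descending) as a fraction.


Position discount weights w_i = 1/(i+1) for i=1..7:
Weights = [1/2, 1/3, 1/4, 1/5, 1/6, 1/7, 1/8]
Actual relevance: [3, 1, 5, 2, 0, 3, 5]
DCG = 3/2 + 1/3 + 5/4 + 2/5 + 0/6 + 3/7 + 5/8 = 3811/840
Ideal relevance (sorted desc): [5, 5, 3, 3, 2, 1, 0]
Ideal DCG = 5/2 + 5/3 + 3/4 + 3/5 + 2/6 + 1/7 + 0/8 = 839/140
nDCG = DCG / ideal_DCG = 3811/840 / 839/140 = 3811/5034

3811/5034


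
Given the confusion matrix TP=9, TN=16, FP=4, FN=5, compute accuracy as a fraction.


Accuracy = (TP + TN) / (TP + TN + FP + FN)
TP + TN = 9 + 16 = 25
Total = 9 + 16 + 4 + 5 = 34
Accuracy = 25 / 34 = 25/34

25/34


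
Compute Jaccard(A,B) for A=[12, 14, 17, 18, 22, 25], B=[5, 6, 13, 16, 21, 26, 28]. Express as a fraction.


A intersect B = []
|A intersect B| = 0
A union B = [5, 6, 12, 13, 14, 16, 17, 18, 21, 22, 25, 26, 28]
|A union B| = 13
Jaccard = 0/13 = 0

0


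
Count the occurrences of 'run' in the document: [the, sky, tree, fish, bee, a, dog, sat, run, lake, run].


Document has 11 words
Scanning for 'run':
Found at positions: [8, 10]
Count = 2

2


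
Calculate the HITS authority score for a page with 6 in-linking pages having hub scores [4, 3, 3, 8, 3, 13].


Authority = sum of hub scores of in-linkers
In-link 1: hub score = 4
In-link 2: hub score = 3
In-link 3: hub score = 3
In-link 4: hub score = 8
In-link 5: hub score = 3
In-link 6: hub score = 13
Authority = 4 + 3 + 3 + 8 + 3 + 13 = 34

34


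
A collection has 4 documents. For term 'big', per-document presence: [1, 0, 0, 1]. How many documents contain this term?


Checking each document for 'big':
Doc 1: present
Doc 2: absent
Doc 3: absent
Doc 4: present
df = sum of presences = 1 + 0 + 0 + 1 = 2

2


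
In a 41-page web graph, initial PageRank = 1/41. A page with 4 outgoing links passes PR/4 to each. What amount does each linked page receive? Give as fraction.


Initial PR = 1/41 = 1/41
Outlinks = 4
Contribution per link = PR / outlinks
= 1/41 / 4
= 1/164

1/164


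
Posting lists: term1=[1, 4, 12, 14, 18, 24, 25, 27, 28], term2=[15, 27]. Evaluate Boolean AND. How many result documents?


Boolean AND: find intersection of posting lists
term1 docs: [1, 4, 12, 14, 18, 24, 25, 27, 28]
term2 docs: [15, 27]
Intersection: [27]
|intersection| = 1

1


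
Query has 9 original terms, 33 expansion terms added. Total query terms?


Original terms: 9
Expansion terms: 33
Total = 9 + 33 = 42

42


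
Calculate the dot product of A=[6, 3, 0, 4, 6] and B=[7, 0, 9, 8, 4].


Dot product = sum of element-wise products
A[0]*B[0] = 6*7 = 42
A[1]*B[1] = 3*0 = 0
A[2]*B[2] = 0*9 = 0
A[3]*B[3] = 4*8 = 32
A[4]*B[4] = 6*4 = 24
Sum = 42 + 0 + 0 + 32 + 24 = 98

98


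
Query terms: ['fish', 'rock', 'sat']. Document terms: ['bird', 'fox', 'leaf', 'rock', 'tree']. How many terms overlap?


Query terms: ['fish', 'rock', 'sat']
Document terms: ['bird', 'fox', 'leaf', 'rock', 'tree']
Common terms: ['rock']
Overlap count = 1

1


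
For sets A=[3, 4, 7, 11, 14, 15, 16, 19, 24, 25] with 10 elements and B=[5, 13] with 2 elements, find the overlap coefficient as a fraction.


A intersect B = []
|A intersect B| = 0
min(|A|, |B|) = min(10, 2) = 2
Overlap = 0 / 2 = 0

0


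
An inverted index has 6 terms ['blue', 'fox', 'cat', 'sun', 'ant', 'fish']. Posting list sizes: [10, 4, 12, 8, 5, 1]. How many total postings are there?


Summing posting list sizes:
'blue': 10 postings
'fox': 4 postings
'cat': 12 postings
'sun': 8 postings
'ant': 5 postings
'fish': 1 postings
Total = 10 + 4 + 12 + 8 + 5 + 1 = 40

40


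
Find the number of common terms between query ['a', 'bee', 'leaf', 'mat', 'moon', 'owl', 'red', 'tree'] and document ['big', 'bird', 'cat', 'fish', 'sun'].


Query terms: ['a', 'bee', 'leaf', 'mat', 'moon', 'owl', 'red', 'tree']
Document terms: ['big', 'bird', 'cat', 'fish', 'sun']
Common terms: []
Overlap count = 0

0


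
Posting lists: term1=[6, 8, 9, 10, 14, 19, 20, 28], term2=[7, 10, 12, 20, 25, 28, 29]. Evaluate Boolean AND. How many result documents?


Boolean AND: find intersection of posting lists
term1 docs: [6, 8, 9, 10, 14, 19, 20, 28]
term2 docs: [7, 10, 12, 20, 25, 28, 29]
Intersection: [10, 20, 28]
|intersection| = 3

3


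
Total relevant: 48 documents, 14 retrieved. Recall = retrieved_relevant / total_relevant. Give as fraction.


Recall = retrieved_relevant / total_relevant
= 14 / 48
= 14 / (14 + 34)
= 7/24

7/24


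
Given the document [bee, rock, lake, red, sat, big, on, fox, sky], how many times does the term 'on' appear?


Document has 9 words
Scanning for 'on':
Found at positions: [6]
Count = 1

1


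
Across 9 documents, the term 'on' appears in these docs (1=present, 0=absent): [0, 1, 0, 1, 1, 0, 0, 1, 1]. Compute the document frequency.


Checking each document for 'on':
Doc 1: absent
Doc 2: present
Doc 3: absent
Doc 4: present
Doc 5: present
Doc 6: absent
Doc 7: absent
Doc 8: present
Doc 9: present
df = sum of presences = 0 + 1 + 0 + 1 + 1 + 0 + 0 + 1 + 1 = 5

5


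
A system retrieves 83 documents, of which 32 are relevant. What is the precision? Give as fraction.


Precision = relevant_retrieved / total_retrieved
= 32 / 83
= 32 / (32 + 51)
= 32/83

32/83


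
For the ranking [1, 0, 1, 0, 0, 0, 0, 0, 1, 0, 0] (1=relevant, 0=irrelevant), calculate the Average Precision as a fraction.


Computing P@k for each relevant position:
Position 1: relevant, P@1 = 1/1 = 1
Position 2: not relevant
Position 3: relevant, P@3 = 2/3 = 2/3
Position 4: not relevant
Position 5: not relevant
Position 6: not relevant
Position 7: not relevant
Position 8: not relevant
Position 9: relevant, P@9 = 3/9 = 1/3
Position 10: not relevant
Position 11: not relevant
Sum of P@k = 1 + 2/3 + 1/3 = 2
AP = 2 / 3 = 2/3

2/3


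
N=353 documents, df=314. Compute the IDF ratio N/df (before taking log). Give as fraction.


IDF ratio = N / df
= 353 / 314
= 353/314

353/314


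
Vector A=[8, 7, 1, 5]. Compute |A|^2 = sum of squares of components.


|A|^2 = sum of squared components
A[0]^2 = 8^2 = 64
A[1]^2 = 7^2 = 49
A[2]^2 = 1^2 = 1
A[3]^2 = 5^2 = 25
Sum = 64 + 49 + 1 + 25 = 139

139


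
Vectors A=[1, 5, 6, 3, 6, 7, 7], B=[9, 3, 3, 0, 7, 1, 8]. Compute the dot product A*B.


Dot product = sum of element-wise products
A[0]*B[0] = 1*9 = 9
A[1]*B[1] = 5*3 = 15
A[2]*B[2] = 6*3 = 18
A[3]*B[3] = 3*0 = 0
A[4]*B[4] = 6*7 = 42
A[5]*B[5] = 7*1 = 7
A[6]*B[6] = 7*8 = 56
Sum = 9 + 15 + 18 + 0 + 42 + 7 + 56 = 147

147


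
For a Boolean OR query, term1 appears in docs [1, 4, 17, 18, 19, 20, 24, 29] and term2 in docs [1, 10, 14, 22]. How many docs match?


Boolean OR: find union of posting lists
term1 docs: [1, 4, 17, 18, 19, 20, 24, 29]
term2 docs: [1, 10, 14, 22]
Union: [1, 4, 10, 14, 17, 18, 19, 20, 22, 24, 29]
|union| = 11

11


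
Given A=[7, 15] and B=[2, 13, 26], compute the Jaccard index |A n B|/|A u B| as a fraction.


A intersect B = []
|A intersect B| = 0
A union B = [2, 7, 13, 15, 26]
|A union B| = 5
Jaccard = 0/5 = 0

0


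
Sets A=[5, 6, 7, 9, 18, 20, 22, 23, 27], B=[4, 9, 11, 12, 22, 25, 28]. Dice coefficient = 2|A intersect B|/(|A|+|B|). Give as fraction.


A intersect B = [9, 22]
|A intersect B| = 2
|A| = 9, |B| = 7
Dice = 2*2 / (9+7)
= 4 / 16 = 1/4

1/4


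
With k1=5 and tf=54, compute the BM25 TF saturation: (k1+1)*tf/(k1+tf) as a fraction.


BM25 TF component = (k1+1)*tf / (k1+tf)
k1 = 5, tf = 54
Numerator = (5+1)*54 = 324
Denominator = 5 + 54 = 59
= 324/59 = 324/59

324/59


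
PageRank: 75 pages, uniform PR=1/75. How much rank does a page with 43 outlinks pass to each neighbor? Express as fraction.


Initial PR = 1/75 = 1/75
Outlinks = 43
Contribution per link = PR / outlinks
= 1/75 / 43
= 1/3225

1/3225


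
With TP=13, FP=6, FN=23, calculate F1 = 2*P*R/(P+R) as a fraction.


F1 = 2 * P * R / (P + R)
P = TP/(TP+FP) = 13/19 = 13/19
R = TP/(TP+FN) = 13/36 = 13/36
2 * P * R = 2 * 13/19 * 13/36 = 169/342
P + R = 13/19 + 13/36 = 715/684
F1 = 169/342 / 715/684 = 26/55

26/55


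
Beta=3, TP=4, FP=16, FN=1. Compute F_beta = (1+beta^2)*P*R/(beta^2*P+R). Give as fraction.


P = TP/(TP+FP) = 4/20 = 1/5
R = TP/(TP+FN) = 4/5 = 4/5
beta^2 = 3^2 = 9
(1 + beta^2) = 10
Numerator = (1+beta^2)*P*R = 8/5
Denominator = beta^2*P + R = 9/5 + 4/5 = 13/5
F_beta = 8/13

8/13


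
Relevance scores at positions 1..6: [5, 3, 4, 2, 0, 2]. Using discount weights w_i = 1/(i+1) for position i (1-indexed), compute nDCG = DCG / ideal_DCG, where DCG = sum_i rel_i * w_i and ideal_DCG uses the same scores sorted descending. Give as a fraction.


Position discount weights w_i = 1/(i+1) for i=1..6:
Weights = [1/2, 1/3, 1/4, 1/5, 1/6, 1/7]
Actual relevance: [5, 3, 4, 2, 0, 2]
DCG = 5/2 + 3/3 + 4/4 + 2/5 + 0/6 + 2/7 = 363/70
Ideal relevance (sorted desc): [5, 4, 3, 2, 2, 0]
Ideal DCG = 5/2 + 4/3 + 3/4 + 2/5 + 2/6 + 0/7 = 319/60
nDCG = DCG / ideal_DCG = 363/70 / 319/60 = 198/203

198/203


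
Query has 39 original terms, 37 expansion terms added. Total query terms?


Original terms: 39
Expansion terms: 37
Total = 39 + 37 = 76

76


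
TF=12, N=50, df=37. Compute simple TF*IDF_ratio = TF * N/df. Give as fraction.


TF * (N/df)
= 12 * (50/37)
= 12 * 50/37
= 600/37

600/37


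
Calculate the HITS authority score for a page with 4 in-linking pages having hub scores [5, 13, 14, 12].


Authority = sum of hub scores of in-linkers
In-link 1: hub score = 5
In-link 2: hub score = 13
In-link 3: hub score = 14
In-link 4: hub score = 12
Authority = 5 + 13 + 14 + 12 = 44

44


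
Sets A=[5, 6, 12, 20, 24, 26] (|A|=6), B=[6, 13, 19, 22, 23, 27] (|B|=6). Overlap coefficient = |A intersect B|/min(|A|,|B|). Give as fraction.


A intersect B = [6]
|A intersect B| = 1
min(|A|, |B|) = min(6, 6) = 6
Overlap = 1 / 6 = 1/6

1/6


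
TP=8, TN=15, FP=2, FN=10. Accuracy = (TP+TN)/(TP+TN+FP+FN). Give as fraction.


Accuracy = (TP + TN) / (TP + TN + FP + FN)
TP + TN = 8 + 15 = 23
Total = 8 + 15 + 2 + 10 = 35
Accuracy = 23 / 35 = 23/35

23/35


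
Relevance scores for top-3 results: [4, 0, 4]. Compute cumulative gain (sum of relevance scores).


Cumulative Gain = sum of relevance scores
Position 1: rel=4, running sum=4
Position 2: rel=0, running sum=4
Position 3: rel=4, running sum=8
CG = 8

8


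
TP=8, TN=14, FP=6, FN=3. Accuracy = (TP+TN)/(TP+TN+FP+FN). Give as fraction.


Accuracy = (TP + TN) / (TP + TN + FP + FN)
TP + TN = 8 + 14 = 22
Total = 8 + 14 + 6 + 3 = 31
Accuracy = 22 / 31 = 22/31

22/31


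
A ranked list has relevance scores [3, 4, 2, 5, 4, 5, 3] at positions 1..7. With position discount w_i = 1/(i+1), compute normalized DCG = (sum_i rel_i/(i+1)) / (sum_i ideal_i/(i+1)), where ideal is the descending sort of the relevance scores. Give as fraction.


Position discount weights w_i = 1/(i+1) for i=1..7:
Weights = [1/2, 1/3, 1/4, 1/5, 1/6, 1/7, 1/8]
Actual relevance: [3, 4, 2, 5, 4, 5, 3]
DCG = 3/2 + 4/3 + 2/4 + 5/5 + 4/6 + 5/7 + 3/8 = 341/56
Ideal relevance (sorted desc): [5, 5, 4, 4, 3, 3, 2]
Ideal DCG = 5/2 + 5/3 + 4/4 + 4/5 + 3/6 + 3/7 + 2/8 = 3001/420
nDCG = DCG / ideal_DCG = 341/56 / 3001/420 = 5115/6002

5115/6002


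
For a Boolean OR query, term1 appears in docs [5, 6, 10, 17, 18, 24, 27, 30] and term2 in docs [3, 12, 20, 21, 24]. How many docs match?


Boolean OR: find union of posting lists
term1 docs: [5, 6, 10, 17, 18, 24, 27, 30]
term2 docs: [3, 12, 20, 21, 24]
Union: [3, 5, 6, 10, 12, 17, 18, 20, 21, 24, 27, 30]
|union| = 12

12


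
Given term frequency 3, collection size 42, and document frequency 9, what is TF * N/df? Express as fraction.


TF * (N/df)
= 3 * (42/9)
= 3 * 14/3
= 14

14


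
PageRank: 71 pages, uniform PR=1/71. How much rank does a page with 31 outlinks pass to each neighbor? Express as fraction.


Initial PR = 1/71 = 1/71
Outlinks = 31
Contribution per link = PR / outlinks
= 1/71 / 31
= 1/2201

1/2201


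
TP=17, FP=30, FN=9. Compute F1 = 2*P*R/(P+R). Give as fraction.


F1 = 2 * P * R / (P + R)
P = TP/(TP+FP) = 17/47 = 17/47
R = TP/(TP+FN) = 17/26 = 17/26
2 * P * R = 2 * 17/47 * 17/26 = 289/611
P + R = 17/47 + 17/26 = 1241/1222
F1 = 289/611 / 1241/1222 = 34/73

34/73


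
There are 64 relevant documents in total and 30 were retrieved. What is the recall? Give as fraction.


Recall = retrieved_relevant / total_relevant
= 30 / 64
= 30 / (30 + 34)
= 15/32

15/32


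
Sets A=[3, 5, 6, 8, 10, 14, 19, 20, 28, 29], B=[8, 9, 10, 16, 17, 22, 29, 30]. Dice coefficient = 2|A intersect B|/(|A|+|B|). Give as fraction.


A intersect B = [8, 10, 29]
|A intersect B| = 3
|A| = 10, |B| = 8
Dice = 2*3 / (10+8)
= 6 / 18 = 1/3

1/3


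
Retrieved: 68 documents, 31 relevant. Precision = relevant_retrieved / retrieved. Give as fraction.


Precision = relevant_retrieved / total_retrieved
= 31 / 68
= 31 / (31 + 37)
= 31/68

31/68


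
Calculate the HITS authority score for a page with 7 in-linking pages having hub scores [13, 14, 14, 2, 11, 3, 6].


Authority = sum of hub scores of in-linkers
In-link 1: hub score = 13
In-link 2: hub score = 14
In-link 3: hub score = 14
In-link 4: hub score = 2
In-link 5: hub score = 11
In-link 6: hub score = 3
In-link 7: hub score = 6
Authority = 13 + 14 + 14 + 2 + 11 + 3 + 6 = 63

63


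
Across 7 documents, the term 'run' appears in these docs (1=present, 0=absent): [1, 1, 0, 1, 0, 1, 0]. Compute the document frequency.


Checking each document for 'run':
Doc 1: present
Doc 2: present
Doc 3: absent
Doc 4: present
Doc 5: absent
Doc 6: present
Doc 7: absent
df = sum of presences = 1 + 1 + 0 + 1 + 0 + 1 + 0 = 4

4


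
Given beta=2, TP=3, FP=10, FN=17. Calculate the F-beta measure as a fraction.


P = TP/(TP+FP) = 3/13 = 3/13
R = TP/(TP+FN) = 3/20 = 3/20
beta^2 = 2^2 = 4
(1 + beta^2) = 5
Numerator = (1+beta^2)*P*R = 9/52
Denominator = beta^2*P + R = 12/13 + 3/20 = 279/260
F_beta = 5/31

5/31


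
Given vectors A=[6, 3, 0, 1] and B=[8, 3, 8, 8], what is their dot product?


Dot product = sum of element-wise products
A[0]*B[0] = 6*8 = 48
A[1]*B[1] = 3*3 = 9
A[2]*B[2] = 0*8 = 0
A[3]*B[3] = 1*8 = 8
Sum = 48 + 9 + 0 + 8 = 65

65


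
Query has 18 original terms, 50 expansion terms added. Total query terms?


Original terms: 18
Expansion terms: 50
Total = 18 + 50 = 68

68


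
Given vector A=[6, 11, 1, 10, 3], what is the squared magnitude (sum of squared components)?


|A|^2 = sum of squared components
A[0]^2 = 6^2 = 36
A[1]^2 = 11^2 = 121
A[2]^2 = 1^2 = 1
A[3]^2 = 10^2 = 100
A[4]^2 = 3^2 = 9
Sum = 36 + 121 + 1 + 100 + 9 = 267

267


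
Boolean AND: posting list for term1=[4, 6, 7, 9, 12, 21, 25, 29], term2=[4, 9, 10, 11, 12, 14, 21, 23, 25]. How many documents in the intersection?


Boolean AND: find intersection of posting lists
term1 docs: [4, 6, 7, 9, 12, 21, 25, 29]
term2 docs: [4, 9, 10, 11, 12, 14, 21, 23, 25]
Intersection: [4, 9, 12, 21, 25]
|intersection| = 5

5


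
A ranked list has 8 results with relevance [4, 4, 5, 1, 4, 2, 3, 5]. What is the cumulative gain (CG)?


Cumulative Gain = sum of relevance scores
Position 1: rel=4, running sum=4
Position 2: rel=4, running sum=8
Position 3: rel=5, running sum=13
Position 4: rel=1, running sum=14
Position 5: rel=4, running sum=18
Position 6: rel=2, running sum=20
Position 7: rel=3, running sum=23
Position 8: rel=5, running sum=28
CG = 28

28


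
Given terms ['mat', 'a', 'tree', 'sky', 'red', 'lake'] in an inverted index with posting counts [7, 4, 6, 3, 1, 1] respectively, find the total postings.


Summing posting list sizes:
'mat': 7 postings
'a': 4 postings
'tree': 6 postings
'sky': 3 postings
'red': 1 postings
'lake': 1 postings
Total = 7 + 4 + 6 + 3 + 1 + 1 = 22

22


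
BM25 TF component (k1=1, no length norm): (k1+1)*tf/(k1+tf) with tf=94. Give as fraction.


BM25 TF component = (k1+1)*tf / (k1+tf)
k1 = 1, tf = 94
Numerator = (1+1)*94 = 188
Denominator = 1 + 94 = 95
= 188/95 = 188/95

188/95


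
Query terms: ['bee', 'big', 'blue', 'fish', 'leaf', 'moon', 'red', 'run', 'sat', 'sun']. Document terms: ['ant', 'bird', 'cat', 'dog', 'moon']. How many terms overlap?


Query terms: ['bee', 'big', 'blue', 'fish', 'leaf', 'moon', 'red', 'run', 'sat', 'sun']
Document terms: ['ant', 'bird', 'cat', 'dog', 'moon']
Common terms: ['moon']
Overlap count = 1

1


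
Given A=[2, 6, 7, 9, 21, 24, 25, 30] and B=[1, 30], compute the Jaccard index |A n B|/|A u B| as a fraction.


A intersect B = [30]
|A intersect B| = 1
A union B = [1, 2, 6, 7, 9, 21, 24, 25, 30]
|A union B| = 9
Jaccard = 1/9 = 1/9

1/9


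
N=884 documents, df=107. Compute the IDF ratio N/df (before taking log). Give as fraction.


IDF ratio = N / df
= 884 / 107
= 884/107

884/107


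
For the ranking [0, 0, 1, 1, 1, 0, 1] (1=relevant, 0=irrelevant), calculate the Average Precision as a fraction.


Computing P@k for each relevant position:
Position 1: not relevant
Position 2: not relevant
Position 3: relevant, P@3 = 1/3 = 1/3
Position 4: relevant, P@4 = 2/4 = 1/2
Position 5: relevant, P@5 = 3/5 = 3/5
Position 6: not relevant
Position 7: relevant, P@7 = 4/7 = 4/7
Sum of P@k = 1/3 + 1/2 + 3/5 + 4/7 = 421/210
AP = 421/210 / 4 = 421/840

421/840


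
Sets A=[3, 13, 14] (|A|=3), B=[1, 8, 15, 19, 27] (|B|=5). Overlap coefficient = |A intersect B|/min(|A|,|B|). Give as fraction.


A intersect B = []
|A intersect B| = 0
min(|A|, |B|) = min(3, 5) = 3
Overlap = 0 / 3 = 0

0


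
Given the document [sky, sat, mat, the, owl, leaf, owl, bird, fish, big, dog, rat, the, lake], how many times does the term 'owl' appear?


Document has 14 words
Scanning for 'owl':
Found at positions: [4, 6]
Count = 2

2


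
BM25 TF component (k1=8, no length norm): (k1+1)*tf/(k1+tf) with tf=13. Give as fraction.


BM25 TF component = (k1+1)*tf / (k1+tf)
k1 = 8, tf = 13
Numerator = (8+1)*13 = 117
Denominator = 8 + 13 = 21
= 117/21 = 39/7

39/7


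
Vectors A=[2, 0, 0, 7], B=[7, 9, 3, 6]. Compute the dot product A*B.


Dot product = sum of element-wise products
A[0]*B[0] = 2*7 = 14
A[1]*B[1] = 0*9 = 0
A[2]*B[2] = 0*3 = 0
A[3]*B[3] = 7*6 = 42
Sum = 14 + 0 + 0 + 42 = 56

56


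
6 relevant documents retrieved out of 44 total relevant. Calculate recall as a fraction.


Recall = retrieved_relevant / total_relevant
= 6 / 44
= 6 / (6 + 38)
= 3/22

3/22


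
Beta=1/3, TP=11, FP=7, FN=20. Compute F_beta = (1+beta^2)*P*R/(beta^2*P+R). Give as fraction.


P = TP/(TP+FP) = 11/18 = 11/18
R = TP/(TP+FN) = 11/31 = 11/31
beta^2 = 1/3^2 = 1/9
(1 + beta^2) = 10/9
Numerator = (1+beta^2)*P*R = 605/2511
Denominator = beta^2*P + R = 11/162 + 11/31 = 2123/5022
F_beta = 110/193

110/193


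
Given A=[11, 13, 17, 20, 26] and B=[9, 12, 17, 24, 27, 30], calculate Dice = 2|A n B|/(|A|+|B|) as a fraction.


A intersect B = [17]
|A intersect B| = 1
|A| = 5, |B| = 6
Dice = 2*1 / (5+6)
= 2 / 11 = 2/11

2/11


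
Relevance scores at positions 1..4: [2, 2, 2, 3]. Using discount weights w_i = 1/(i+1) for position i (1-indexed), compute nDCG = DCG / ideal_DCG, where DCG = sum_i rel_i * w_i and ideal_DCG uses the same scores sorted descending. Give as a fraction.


Position discount weights w_i = 1/(i+1) for i=1..4:
Weights = [1/2, 1/3, 1/4, 1/5]
Actual relevance: [2, 2, 2, 3]
DCG = 2/2 + 2/3 + 2/4 + 3/5 = 83/30
Ideal relevance (sorted desc): [3, 2, 2, 2]
Ideal DCG = 3/2 + 2/3 + 2/4 + 2/5 = 46/15
nDCG = DCG / ideal_DCG = 83/30 / 46/15 = 83/92

83/92


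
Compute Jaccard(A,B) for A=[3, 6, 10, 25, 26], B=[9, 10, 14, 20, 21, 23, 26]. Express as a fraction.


A intersect B = [10, 26]
|A intersect B| = 2
A union B = [3, 6, 9, 10, 14, 20, 21, 23, 25, 26]
|A union B| = 10
Jaccard = 2/10 = 1/5

1/5


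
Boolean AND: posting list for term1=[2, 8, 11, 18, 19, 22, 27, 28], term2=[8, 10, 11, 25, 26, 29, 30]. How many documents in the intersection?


Boolean AND: find intersection of posting lists
term1 docs: [2, 8, 11, 18, 19, 22, 27, 28]
term2 docs: [8, 10, 11, 25, 26, 29, 30]
Intersection: [8, 11]
|intersection| = 2

2


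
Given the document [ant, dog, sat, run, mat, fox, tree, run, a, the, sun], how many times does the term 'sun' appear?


Document has 11 words
Scanning for 'sun':
Found at positions: [10]
Count = 1

1


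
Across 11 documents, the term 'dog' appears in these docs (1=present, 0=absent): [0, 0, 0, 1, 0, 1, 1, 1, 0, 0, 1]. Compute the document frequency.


Checking each document for 'dog':
Doc 1: absent
Doc 2: absent
Doc 3: absent
Doc 4: present
Doc 5: absent
Doc 6: present
Doc 7: present
Doc 8: present
Doc 9: absent
Doc 10: absent
Doc 11: present
df = sum of presences = 0 + 0 + 0 + 1 + 0 + 1 + 1 + 1 + 0 + 0 + 1 = 5

5


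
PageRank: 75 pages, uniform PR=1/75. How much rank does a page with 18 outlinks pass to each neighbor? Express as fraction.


Initial PR = 1/75 = 1/75
Outlinks = 18
Contribution per link = PR / outlinks
= 1/75 / 18
= 1/1350

1/1350


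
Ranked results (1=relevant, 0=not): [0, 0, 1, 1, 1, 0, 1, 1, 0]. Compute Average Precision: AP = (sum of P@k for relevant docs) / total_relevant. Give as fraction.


Computing P@k for each relevant position:
Position 1: not relevant
Position 2: not relevant
Position 3: relevant, P@3 = 1/3 = 1/3
Position 4: relevant, P@4 = 2/4 = 1/2
Position 5: relevant, P@5 = 3/5 = 3/5
Position 6: not relevant
Position 7: relevant, P@7 = 4/7 = 4/7
Position 8: relevant, P@8 = 5/8 = 5/8
Position 9: not relevant
Sum of P@k = 1/3 + 1/2 + 3/5 + 4/7 + 5/8 = 2209/840
AP = 2209/840 / 5 = 2209/4200

2209/4200
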